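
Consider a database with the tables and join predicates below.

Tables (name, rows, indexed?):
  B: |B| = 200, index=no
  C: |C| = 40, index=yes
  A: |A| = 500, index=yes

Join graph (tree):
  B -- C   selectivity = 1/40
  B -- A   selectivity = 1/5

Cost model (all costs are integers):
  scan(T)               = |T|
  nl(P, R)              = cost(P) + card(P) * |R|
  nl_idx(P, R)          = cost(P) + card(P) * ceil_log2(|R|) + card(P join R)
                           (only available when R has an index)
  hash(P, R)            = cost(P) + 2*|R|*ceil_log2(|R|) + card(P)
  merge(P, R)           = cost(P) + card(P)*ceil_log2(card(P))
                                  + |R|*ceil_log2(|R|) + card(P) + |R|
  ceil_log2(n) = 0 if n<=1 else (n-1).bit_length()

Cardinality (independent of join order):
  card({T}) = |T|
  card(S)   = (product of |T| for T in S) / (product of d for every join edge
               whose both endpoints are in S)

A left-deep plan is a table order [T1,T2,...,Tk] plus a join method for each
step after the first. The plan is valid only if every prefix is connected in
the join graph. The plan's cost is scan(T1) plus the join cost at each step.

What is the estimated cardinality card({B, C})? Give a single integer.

200

Tables in S: B(200), C(40)
Edges inside S: B-C(d=40)
numerator = 200 * 40 = 8000
denominator = 40 = 40
card(S) = 8000 / 40 = 200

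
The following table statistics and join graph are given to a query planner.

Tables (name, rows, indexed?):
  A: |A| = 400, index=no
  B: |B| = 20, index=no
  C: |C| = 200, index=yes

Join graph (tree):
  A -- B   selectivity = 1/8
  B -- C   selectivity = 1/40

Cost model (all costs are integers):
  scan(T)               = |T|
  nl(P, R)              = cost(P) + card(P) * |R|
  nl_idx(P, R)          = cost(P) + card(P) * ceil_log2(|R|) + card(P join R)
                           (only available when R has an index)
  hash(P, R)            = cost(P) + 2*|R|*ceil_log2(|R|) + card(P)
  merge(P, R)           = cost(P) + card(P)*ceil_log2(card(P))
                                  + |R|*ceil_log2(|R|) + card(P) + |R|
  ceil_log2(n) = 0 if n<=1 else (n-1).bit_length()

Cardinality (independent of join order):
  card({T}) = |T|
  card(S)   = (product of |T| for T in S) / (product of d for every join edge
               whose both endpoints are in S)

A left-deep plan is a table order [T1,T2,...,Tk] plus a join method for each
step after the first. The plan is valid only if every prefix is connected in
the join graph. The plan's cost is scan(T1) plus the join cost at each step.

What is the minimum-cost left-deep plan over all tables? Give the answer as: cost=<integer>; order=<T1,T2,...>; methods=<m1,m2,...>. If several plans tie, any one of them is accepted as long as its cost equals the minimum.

cost=5080; order=B,C,A; methods=nl_idx,merge

Selinger DP (subsets sized 1..n):
  {A}: scan cost=400, card=400
  {B}: scan cost=20, card=20
  {C}: scan cost=200, card=200
  {AB}: card=1000; try (B,hash)→1000, (A,merge)→4140, (B,merge)→4520, (A,hash)→7240, (A,nl)→8020, (B,nl)→8400; best=1000 via (B,hash)
  {BC}: card=100; try (C,nl_idx)→280, (B,hash)→600, (C,merge)→1940, (B,merge)→2120, (C,hash)→3240, (C,nl)→4020 …(+1); best=280 via (C,nl_idx)
  {ABC}: card=5000; try (A,merge)→5080, (C,hash)→5200, (A,hash)→7580, (C,merge)→13800, (C,nl_idx)→14000, (A,nl)→40280 …(+1); best=5080 via (A,merge)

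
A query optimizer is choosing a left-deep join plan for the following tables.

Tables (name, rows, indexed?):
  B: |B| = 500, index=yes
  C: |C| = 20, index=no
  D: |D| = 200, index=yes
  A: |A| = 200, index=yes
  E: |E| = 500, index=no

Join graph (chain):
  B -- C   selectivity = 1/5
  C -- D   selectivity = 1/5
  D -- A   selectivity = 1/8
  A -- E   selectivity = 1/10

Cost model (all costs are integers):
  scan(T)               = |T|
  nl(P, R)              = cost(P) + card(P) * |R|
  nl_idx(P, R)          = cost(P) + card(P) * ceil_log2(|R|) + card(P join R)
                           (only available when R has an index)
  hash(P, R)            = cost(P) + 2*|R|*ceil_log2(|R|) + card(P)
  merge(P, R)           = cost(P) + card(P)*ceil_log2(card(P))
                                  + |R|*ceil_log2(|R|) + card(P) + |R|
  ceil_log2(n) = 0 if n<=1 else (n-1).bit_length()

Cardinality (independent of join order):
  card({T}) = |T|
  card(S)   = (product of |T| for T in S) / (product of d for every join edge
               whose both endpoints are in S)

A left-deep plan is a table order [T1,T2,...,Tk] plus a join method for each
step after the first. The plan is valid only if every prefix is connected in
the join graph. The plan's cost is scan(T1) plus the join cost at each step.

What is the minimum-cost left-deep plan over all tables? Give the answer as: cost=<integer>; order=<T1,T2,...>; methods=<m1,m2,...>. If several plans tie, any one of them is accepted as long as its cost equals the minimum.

Selinger DP (subsets sized 1..n):
  {B}: scan cost=500, card=500
  {C}: scan cost=20, card=20
  {D}: scan cost=200, card=200
  {A}: scan cost=200, card=200
  {E}: scan cost=500, card=500
  {BC}: card=2000; try (C,hash)→1200, (B,nl_idx)→2200, (B,merge)→5140, (C,merge)→5620, (B,hash)→9040, (B,nl)→10020 …(+1); best=1200 via (C,hash)
  {CD}: card=800; try (C,hash)→600, (D,nl_idx)→980, (D,merge)→1940, (C,merge)→2120, (D,hash)→3240, (D,nl)→4020 …(+1); best=600 via (C,hash)
  {AD}: card=5000; try (D,hash)→3600, (A,hash)→3600, (D,merge)→3800, (A,merge)→3800, (D,nl_idx)→6800, (A,nl_idx)→6800 …(+2); best=3600 via (D,hash)
  {AE}: card=10000; try (A,hash)→4200, (E,merge)→7000, (A,merge)→7300, (E,hash)→9400, (A,nl_idx)→14500, (E,nl)→100200 …(+1); best=4200 via (A,hash)
  {BCD}: card=80000; try (D,hash)→6400, (B,hash)→10400, (B,merge)→14400, (D,merge)→27000, (B,nl_idx)→87800, (D,nl_idx)→97200 …(+2); best=6400 via (D,hash)
  {ACD}: card=20000; try (A,hash)→4600, (C,hash)→8800, (A,merge)→11200, (A,nl_idx)→27000, (C,merge)→73720, (C,nl)→103600 …(+1); best=4600 via (A,hash)
  {ADE}: card=250000; try (D,hash)→17400, (E,hash)→17600, (E,merge)→78600, (D,merge)→156000, (D,nl_idx)→334200, (D,nl)→2004200 …(+1); best=17400 via (D,hash)
  {ABCD}: card=2000000; try (B,hash)→33600, (A,hash)→89600, (B,merge)→329600, (A,merge)→1448200, (B,nl_idx)→2184600, (A,nl_idx)→2646400 …(+2); best=33600 via (B,hash)
  {ACDE}: card=1000000; try (E,hash)→33600, (C,hash)→267600, (E,merge)→329600, (C,merge)→4767520, (C,nl)→5017400, (E,nl)→10004600; best=33600 via (E,hash)
  {ABCDE}: card=100000000; try (B,hash)→1042600, (E,hash)→2042600, (B,merge)→21038600, (E,merge)→44038600, (B,nl_idx)→109033600, (B,nl)→500033600 …(+1); best=1042600 via (B,hash)

cost=1042600; order=D,C,A,E,B; methods=hash,hash,hash,hash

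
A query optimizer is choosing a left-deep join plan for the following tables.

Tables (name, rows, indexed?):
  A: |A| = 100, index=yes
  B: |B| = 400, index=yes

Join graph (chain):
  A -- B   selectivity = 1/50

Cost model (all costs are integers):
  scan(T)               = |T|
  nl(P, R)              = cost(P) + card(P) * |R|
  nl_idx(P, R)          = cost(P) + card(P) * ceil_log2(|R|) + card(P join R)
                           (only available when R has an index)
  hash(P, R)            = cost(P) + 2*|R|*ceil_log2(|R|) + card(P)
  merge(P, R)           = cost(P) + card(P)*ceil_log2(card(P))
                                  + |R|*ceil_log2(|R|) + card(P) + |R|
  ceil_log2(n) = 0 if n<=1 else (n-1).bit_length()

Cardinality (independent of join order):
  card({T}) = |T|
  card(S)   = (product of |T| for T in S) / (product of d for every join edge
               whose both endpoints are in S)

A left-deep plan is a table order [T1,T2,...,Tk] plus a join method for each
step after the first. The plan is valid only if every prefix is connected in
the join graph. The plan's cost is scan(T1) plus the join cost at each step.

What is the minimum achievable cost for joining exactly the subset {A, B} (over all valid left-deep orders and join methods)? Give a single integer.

Selinger DP over subsets of {A,B}:
  {A}: scan cost=100, card=100
  {B}: scan cost=400, card=400
  {AB}: card=800; try (B,nl_idx)→1800, (A,hash)→2200, (A,nl_idx)→4000, (B,merge)→4900, (A,merge)→5200, (B,hash)→7400 …(+2); best=1800 via (B,nl_idx)

1800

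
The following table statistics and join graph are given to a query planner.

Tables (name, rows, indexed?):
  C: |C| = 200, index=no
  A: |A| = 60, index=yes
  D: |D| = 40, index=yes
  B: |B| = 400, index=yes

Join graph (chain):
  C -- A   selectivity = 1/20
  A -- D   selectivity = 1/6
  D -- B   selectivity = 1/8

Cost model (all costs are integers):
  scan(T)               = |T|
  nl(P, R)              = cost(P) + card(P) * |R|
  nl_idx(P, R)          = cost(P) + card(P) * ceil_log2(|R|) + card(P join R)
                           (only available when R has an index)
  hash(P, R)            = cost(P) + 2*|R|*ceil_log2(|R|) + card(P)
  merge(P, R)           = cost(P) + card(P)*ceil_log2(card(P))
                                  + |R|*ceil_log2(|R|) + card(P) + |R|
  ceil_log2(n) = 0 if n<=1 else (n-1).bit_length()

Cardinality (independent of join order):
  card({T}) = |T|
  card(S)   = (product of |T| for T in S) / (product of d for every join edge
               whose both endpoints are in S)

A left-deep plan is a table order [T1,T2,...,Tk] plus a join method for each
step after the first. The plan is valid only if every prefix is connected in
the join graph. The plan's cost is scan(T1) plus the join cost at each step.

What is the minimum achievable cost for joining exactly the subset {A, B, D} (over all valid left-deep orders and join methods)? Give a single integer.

Selinger DP over subsets of {A,B,D}:
  {A}: scan cost=60, card=60
  {D}: scan cost=40, card=40
  {B}: scan cost=400, card=400
  {AD}: card=400; try (D,hash)→600, (A,nl_idx)→680, (A,merge)→740, (D,merge)→760, (A,hash)→800, (D,nl_idx)→820 …(+2); best=600 via (D,hash)
  {BD}: card=2000; try (D,hash)→1280, (B,nl_idx)→2400, (B,merge)→4320, (D,merge)→4680, (D,nl_idx)→4800, (B,hash)→7280 …(+2); best=1280 via (D,hash)
  {ABD}: card=20000; try (A,hash)→4000, (B,hash)→8200, (B,merge)→8600, (B,nl_idx)→24200, (A,merge)→25700, (A,nl_idx)→33280 …(+2); best=4000 via (A,hash)

4000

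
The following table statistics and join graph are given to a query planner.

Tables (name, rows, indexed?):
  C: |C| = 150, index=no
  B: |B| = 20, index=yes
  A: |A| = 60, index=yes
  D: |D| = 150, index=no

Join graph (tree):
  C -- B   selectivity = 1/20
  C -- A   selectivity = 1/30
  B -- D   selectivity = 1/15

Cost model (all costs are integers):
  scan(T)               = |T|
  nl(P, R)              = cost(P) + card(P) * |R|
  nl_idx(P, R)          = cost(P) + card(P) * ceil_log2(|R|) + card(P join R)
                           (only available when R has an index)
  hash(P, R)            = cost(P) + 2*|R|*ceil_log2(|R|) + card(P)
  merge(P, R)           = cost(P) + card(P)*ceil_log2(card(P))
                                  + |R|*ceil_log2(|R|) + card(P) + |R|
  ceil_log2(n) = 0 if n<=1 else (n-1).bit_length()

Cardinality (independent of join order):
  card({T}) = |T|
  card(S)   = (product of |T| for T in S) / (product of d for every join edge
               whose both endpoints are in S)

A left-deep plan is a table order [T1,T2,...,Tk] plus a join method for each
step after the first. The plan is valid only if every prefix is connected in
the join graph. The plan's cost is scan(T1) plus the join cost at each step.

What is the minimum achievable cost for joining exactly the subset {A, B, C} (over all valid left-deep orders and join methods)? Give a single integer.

Selinger DP over subsets of {A,B,C}:
  {C}: scan cost=150, card=150
  {B}: scan cost=20, card=20
  {A}: scan cost=60, card=60
  {BC}: card=150; try (B,hash)→500, (B,nl_idx)→1050, (C,merge)→1490, (B,merge)→1620, (C,hash)→2440, (C,nl)→3020 …(+1); best=500 via (B,hash)
  {AC}: card=300; try (A,hash)→1020, (A,nl_idx)→1350, (C,merge)→1830, (A,merge)→1920, (C,hash)→2520, (C,nl)→9060 …(+1); best=1020 via (A,hash)
  {ABC}: card=300; try (A,hash)→1370, (B,hash)→1520, (A,nl_idx)→1700, (A,merge)→2270, (B,nl_idx)→2820, (B,merge)→4140 …(+2); best=1370 via (A,hash)

1370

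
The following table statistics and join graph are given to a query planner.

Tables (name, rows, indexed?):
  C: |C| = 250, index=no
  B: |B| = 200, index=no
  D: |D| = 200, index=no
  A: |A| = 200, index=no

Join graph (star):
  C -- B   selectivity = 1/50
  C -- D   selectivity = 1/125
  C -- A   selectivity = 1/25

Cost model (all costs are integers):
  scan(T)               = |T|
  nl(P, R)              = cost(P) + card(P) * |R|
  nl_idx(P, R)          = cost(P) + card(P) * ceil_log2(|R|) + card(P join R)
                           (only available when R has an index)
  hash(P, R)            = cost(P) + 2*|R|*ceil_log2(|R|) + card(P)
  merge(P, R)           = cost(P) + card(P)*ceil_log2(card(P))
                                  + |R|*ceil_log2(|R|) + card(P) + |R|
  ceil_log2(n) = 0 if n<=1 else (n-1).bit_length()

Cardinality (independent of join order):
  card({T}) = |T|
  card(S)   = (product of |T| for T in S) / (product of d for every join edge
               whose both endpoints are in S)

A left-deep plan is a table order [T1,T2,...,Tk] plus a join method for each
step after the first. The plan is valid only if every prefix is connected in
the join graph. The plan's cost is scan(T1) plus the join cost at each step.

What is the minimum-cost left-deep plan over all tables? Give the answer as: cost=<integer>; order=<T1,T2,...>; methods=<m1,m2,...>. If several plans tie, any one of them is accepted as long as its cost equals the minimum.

Selinger DP (subsets sized 1..n):
  {C}: scan cost=250, card=250
  {B}: scan cost=200, card=200
  {D}: scan cost=200, card=200
  {A}: scan cost=200, card=200
  {BC}: card=1000; try (B,hash)→3700, (C,merge)→4250, (B,merge)→4300, (C,hash)→4400, (C,nl)→50200, (B,nl)→50250; best=3700 via (B,hash)
  {CD}: card=400; try (D,hash)→3700, (C,merge)→4250, (D,merge)→4300, (C,hash)→4400, (C,nl)→50200, (D,nl)→50250; best=3700 via (D,hash)
  {AC}: card=2000; try (A,hash)→3700, (C,merge)→4250, (A,merge)→4300, (C,hash)→4400, (C,nl)→50200, (A,nl)→50250; best=3700 via (A,hash)
  {BCD}: card=1600; try (B,hash)→7300, (D,hash)→7900, (B,merge)→9500, (D,merge)→16500, (B,nl)→83700, (D,nl)→203700; best=7300 via (B,hash)
  {ABC}: card=8000; try (A,hash)→7900, (B,hash)→8900, (A,merge)→16500, (B,merge)→29500, (A,nl)→203700, (B,nl)→403700; best=7900 via (A,hash)
  {ACD}: card=3200; try (A,hash)→7300, (D,hash)→8900, (A,merge)→9500, (D,merge)→29500, (A,nl)→83700, (D,nl)→403700; best=7300 via (A,hash)
  {ABCD}: card=12800; try (A,hash)→12100, (B,hash)→13700, (D,hash)→19100, (A,merge)→28300, (B,merge)→50700, (D,merge)→121700 …(+3); best=12100 via (A,hash)

cost=12100; order=C,D,B,A; methods=hash,hash,hash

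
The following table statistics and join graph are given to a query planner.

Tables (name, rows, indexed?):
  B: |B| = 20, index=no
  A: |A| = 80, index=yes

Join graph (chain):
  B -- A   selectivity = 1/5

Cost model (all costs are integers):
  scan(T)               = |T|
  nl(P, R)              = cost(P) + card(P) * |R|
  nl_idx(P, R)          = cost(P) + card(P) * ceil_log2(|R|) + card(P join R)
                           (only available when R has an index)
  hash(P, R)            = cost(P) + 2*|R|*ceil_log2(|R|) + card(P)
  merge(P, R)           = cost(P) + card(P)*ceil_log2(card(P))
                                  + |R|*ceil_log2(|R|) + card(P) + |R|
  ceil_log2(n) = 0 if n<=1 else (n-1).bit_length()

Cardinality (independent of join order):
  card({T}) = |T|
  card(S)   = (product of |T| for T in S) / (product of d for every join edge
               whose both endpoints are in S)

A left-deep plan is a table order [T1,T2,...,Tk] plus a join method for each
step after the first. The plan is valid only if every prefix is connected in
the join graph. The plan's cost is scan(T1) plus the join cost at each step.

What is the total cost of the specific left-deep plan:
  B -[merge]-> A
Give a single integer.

step 1: scan B: cost=20, card=20
step 2: join A via merge
    card(P join A) = 20*80/(5) = 320
    cost = 20 + 20*5 + 80*7 + 20 + 80 = 780

780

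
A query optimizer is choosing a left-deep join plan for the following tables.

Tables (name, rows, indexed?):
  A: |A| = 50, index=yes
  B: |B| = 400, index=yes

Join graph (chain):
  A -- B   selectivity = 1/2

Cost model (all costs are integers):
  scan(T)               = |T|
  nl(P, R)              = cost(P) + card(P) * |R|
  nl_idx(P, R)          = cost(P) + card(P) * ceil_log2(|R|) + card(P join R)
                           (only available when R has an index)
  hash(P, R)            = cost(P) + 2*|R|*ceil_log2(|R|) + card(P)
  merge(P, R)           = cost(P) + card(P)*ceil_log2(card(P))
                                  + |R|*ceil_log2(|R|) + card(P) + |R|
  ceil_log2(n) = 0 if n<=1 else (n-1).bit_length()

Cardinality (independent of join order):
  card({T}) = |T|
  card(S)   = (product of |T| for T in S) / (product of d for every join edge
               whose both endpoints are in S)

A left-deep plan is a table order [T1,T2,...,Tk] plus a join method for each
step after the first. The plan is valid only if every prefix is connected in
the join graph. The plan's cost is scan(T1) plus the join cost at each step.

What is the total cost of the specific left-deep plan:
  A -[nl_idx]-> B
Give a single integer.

10500

step 1: scan A: cost=50, card=50
step 2: join B via nl_idx
    card(P join B) = 50*400/(2) = 10000
    cost = 50 + 50*9 + 10000 = 10500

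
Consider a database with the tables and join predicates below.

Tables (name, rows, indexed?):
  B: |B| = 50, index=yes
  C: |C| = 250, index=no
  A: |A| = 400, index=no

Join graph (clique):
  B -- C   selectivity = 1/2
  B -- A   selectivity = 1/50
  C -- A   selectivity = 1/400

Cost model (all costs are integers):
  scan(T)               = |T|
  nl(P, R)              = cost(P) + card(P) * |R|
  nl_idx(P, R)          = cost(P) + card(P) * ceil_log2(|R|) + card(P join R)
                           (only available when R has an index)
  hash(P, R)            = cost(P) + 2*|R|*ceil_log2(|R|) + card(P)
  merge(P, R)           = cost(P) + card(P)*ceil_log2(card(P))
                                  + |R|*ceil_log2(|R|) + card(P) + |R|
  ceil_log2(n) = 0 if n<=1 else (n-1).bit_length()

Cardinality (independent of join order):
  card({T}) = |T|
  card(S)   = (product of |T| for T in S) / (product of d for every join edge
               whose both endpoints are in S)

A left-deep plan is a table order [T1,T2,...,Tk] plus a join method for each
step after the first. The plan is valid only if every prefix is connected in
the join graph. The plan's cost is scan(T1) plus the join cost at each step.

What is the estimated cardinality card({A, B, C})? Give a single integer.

125

Tables in S: A(400), B(50), C(250)
Edges inside S: B-C(d=2), B-A(d=50), C-A(d=400)
numerator = 400 * 50 * 250 = 5000000
denominator = 2 * 50 * 400 = 40000
card(S) = 5000000 / 40000 = 125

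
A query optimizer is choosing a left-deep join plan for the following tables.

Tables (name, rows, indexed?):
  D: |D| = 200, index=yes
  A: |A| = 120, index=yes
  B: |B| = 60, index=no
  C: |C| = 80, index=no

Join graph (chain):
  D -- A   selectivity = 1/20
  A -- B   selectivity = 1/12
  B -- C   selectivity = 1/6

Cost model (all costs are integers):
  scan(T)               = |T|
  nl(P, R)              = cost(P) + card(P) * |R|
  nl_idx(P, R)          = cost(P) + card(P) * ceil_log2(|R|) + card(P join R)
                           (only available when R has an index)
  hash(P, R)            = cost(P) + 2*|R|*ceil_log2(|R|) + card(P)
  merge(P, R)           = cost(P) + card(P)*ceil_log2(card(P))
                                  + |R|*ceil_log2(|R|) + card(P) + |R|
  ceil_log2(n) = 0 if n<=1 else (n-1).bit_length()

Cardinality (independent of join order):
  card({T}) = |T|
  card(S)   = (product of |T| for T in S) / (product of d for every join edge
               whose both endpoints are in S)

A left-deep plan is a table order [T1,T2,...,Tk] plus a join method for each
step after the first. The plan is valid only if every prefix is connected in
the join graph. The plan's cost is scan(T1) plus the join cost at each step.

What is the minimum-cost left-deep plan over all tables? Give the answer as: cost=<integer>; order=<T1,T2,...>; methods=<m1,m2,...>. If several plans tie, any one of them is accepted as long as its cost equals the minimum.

Selinger DP (subsets sized 1..n):
  {D}: scan cost=200, card=200
  {A}: scan cost=120, card=120
  {B}: scan cost=60, card=60
  {C}: scan cost=80, card=80
  {AD}: card=1200; try (A,hash)→2080, (D,nl_idx)→2280, (A,nl_idx)→2800, (D,merge)→2880, (A,merge)→2960, (D,hash)→3440 …(+2); best=2080 via (A,hash)
  {AB}: card=600; try (B,hash)→960, (A,nl_idx)→1080, (A,merge)→1440, (B,merge)→1500, (A,hash)→1800, (A,nl)→7260 …(+1); best=960 via (B,hash)
  {BC}: card=800; try (B,hash)→880, (C,merge)→1120, (B,merge)→1140, (C,hash)→1240, (C,nl)→4860, (B,nl)→4880; best=880 via (B,hash)
  {ABD}: card=6000; try (B,hash)→4000, (D,hash)→4760, (D,merge)→9360, (D,nl_idx)→11760, (B,merge)→16900, (B,nl)→74080 …(+1); best=4000 via (B,hash)
  {ABC}: card=8000; try (C,hash)→2680, (A,hash)→3360, (C,merge)→8200, (A,merge)→10640, (A,nl_idx)→14480, (C,nl)→48960 …(+1); best=2680 via (C,hash)
  {ABCD}: card=80000; try (C,hash)→11120, (D,hash)→13880, (C,merge)→88640, (D,merge)→116480, (D,nl_idx)→146680, (C,nl)→484000 …(+1); best=11120 via (C,hash)

cost=11120; order=D,A,B,C; methods=hash,hash,hash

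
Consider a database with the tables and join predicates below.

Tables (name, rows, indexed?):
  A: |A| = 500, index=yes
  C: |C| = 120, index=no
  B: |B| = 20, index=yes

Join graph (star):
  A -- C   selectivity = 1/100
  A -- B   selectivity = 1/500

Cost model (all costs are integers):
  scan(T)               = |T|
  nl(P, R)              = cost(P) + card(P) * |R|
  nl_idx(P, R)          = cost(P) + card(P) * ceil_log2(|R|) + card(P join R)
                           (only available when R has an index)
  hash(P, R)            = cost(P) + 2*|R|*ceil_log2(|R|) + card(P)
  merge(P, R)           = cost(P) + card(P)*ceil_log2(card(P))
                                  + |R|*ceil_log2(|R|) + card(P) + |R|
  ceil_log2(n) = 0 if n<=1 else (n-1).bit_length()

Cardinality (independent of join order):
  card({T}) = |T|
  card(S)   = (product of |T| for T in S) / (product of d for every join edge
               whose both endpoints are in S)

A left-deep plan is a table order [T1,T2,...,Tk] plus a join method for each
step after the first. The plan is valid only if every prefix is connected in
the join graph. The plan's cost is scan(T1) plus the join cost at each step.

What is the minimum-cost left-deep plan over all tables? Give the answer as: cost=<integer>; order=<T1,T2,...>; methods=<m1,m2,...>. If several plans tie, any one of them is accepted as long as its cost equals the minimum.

cost=1300; order=B,A,C; methods=nl_idx,merge

Selinger DP (subsets sized 1..n):
  {A}: scan cost=500, card=500
  {C}: scan cost=120, card=120
  {B}: scan cost=20, card=20
  {AC}: card=600; try (A,nl_idx)→1800, (C,hash)→2680, (A,merge)→6080, (C,merge)→6460, (A,hash)→9240, (A,nl)→60120 …(+1); best=1800 via (A,nl_idx)
  {AB}: card=20; try (A,nl_idx)→220, (B,hash)→1200, (B,nl_idx)→3020, (A,merge)→5140, (B,merge)→5620, (A,hash)→9040 …(+2); best=220 via (A,nl_idx)
  {ABC}: card=24; try (C,merge)→1300, (C,hash)→1920, (B,hash)→2600, (C,nl)→2620, (B,nl_idx)→4824, (B,merge)→8520 …(+1); best=1300 via (C,merge)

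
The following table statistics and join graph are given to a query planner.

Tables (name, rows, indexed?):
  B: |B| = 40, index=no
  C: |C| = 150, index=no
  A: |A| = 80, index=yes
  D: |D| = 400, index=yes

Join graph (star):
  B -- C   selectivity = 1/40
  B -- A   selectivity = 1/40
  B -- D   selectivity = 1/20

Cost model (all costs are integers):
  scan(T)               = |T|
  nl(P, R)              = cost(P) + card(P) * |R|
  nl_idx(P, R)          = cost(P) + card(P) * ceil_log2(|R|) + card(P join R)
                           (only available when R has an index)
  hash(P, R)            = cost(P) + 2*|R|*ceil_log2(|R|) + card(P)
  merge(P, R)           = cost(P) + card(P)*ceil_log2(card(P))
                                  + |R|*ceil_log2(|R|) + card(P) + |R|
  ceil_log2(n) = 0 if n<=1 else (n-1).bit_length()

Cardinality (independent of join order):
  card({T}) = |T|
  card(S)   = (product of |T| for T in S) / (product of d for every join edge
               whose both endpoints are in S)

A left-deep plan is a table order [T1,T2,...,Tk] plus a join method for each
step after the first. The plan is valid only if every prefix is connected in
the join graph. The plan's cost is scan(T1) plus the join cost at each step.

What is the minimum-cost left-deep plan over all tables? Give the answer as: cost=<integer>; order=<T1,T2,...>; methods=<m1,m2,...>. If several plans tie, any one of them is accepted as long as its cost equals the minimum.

Selinger DP (subsets sized 1..n):
  {B}: scan cost=40, card=40
  {C}: scan cost=150, card=150
  {A}: scan cost=80, card=80
  {D}: scan cost=400, card=400
  {BC}: card=150; try (B,hash)→780, (C,merge)→1670, (B,merge)→1780, (C,hash)→2480, (C,nl)→6040, (B,nl)→6150; best=780 via (B,hash)
  {AB}: card=80; try (A,nl_idx)→400, (B,hash)→640, (A,merge)→960, (B,merge)→1000, (A,hash)→1200, (A,nl)→3240 …(+1); best=400 via (A,nl_idx)
  {BD}: card=800; try (D,nl_idx)→1200, (B,hash)→1280, (D,merge)→4320, (B,merge)→4680, (D,hash)→7280, (D,nl)→16040 …(+1); best=1200 via (D,nl_idx)
  {ABC}: card=300; try (A,hash)→2050, (A,nl_idx)→2130, (C,merge)→2390, (A,merge)→2770, (C,hash)→2880, (C,nl)→12400 …(+1); best=2050 via (A,hash)
  {BCD}: card=3000; try (C,hash)→4400, (D,nl_idx)→5130, (D,merge)→6130, (D,hash)→8130, (C,merge)→11350, (D,nl)→60780 …(+1); best=4400 via (C,hash)
  {ABD}: card=1600; try (D,nl_idx)→2720, (A,hash)→3120, (D,merge)→5040, (D,hash)→7680, (A,nl_idx)→8400, (A,merge)→10640 …(+2); best=2720 via (D,nl_idx)
  {ABCD}: card=6000; try (C,hash)→6720, (A,hash)→8520, (D,merge)→9050, (D,hash)→9550, (D,nl_idx)→10750, (C,merge)→23270 …(+5); best=6720 via (C,hash)

cost=6720; order=B,A,D,C; methods=nl_idx,nl_idx,hash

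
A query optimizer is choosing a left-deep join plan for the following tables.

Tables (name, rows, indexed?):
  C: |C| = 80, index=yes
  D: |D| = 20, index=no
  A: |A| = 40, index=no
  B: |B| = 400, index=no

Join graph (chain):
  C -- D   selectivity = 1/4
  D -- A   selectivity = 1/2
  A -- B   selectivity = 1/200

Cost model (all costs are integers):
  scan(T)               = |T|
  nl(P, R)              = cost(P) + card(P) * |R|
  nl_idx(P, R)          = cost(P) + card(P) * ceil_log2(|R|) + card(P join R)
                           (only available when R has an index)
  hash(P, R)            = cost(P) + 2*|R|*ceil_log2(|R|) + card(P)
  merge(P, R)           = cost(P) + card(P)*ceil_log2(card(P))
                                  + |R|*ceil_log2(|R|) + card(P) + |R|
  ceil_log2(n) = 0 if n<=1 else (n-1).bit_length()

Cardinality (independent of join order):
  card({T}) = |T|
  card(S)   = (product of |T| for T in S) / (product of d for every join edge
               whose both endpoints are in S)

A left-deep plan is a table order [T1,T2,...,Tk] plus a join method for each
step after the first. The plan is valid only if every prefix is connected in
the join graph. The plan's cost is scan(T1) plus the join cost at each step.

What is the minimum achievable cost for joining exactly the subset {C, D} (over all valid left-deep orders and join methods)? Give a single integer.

360

Selinger DP over subsets of {C,D}:
  {C}: scan cost=80, card=80
  {D}: scan cost=20, card=20
  {CD}: card=400; try (D,hash)→360, (C,nl_idx)→560, (C,merge)→780, (D,merge)→840, (C,hash)→1160, (C,nl)→1620 …(+1); best=360 via (D,hash)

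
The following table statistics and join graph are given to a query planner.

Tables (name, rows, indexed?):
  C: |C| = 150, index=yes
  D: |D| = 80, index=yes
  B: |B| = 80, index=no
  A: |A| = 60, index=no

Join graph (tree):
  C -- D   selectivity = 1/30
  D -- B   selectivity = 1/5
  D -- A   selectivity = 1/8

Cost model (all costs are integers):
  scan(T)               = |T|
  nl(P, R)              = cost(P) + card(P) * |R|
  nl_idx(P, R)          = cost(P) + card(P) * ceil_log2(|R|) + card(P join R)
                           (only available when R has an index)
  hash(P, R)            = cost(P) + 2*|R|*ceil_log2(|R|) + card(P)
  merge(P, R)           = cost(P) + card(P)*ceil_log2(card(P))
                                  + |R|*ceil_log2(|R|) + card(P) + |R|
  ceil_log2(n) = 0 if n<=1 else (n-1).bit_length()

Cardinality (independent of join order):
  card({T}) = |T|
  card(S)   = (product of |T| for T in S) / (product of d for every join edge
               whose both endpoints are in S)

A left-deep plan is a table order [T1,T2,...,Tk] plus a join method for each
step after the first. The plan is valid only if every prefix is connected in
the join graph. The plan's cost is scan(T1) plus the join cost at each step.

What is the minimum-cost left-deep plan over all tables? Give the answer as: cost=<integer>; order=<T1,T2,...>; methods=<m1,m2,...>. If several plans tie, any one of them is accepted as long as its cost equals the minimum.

Selinger DP (subsets sized 1..n):
  {C}: scan cost=150, card=150
  {D}: scan cost=80, card=80
  {B}: scan cost=80, card=80
  {A}: scan cost=60, card=60
  {CD}: card=400; try (C,nl_idx)→1120, (D,hash)→1420, (D,nl_idx)→1600, (C,merge)→2070, (D,merge)→2140, (C,hash)→2560 …(+2); best=1120 via (C,nl_idx)
  {BD}: card=1280; try (D,hash)→1280, (B,hash)→1280, (D,merge)→1360, (B,merge)→1360, (D,nl_idx)→1920, (D,nl)→6480 …(+1); best=1280 via (D,hash)
  {AD}: card=600; try (A,hash)→880, (D,nl_idx)→1080, (D,merge)→1120, (A,merge)→1140, (D,hash)→1240, (D,nl)→4860 …(+1); best=880 via (A,hash)
  {BCD}: card=6400; try (B,hash)→2640, (C,hash)→4960, (B,merge)→5760, (C,nl_idx)→17920, (C,merge)→17990, (B,nl)→33120 …(+1); best=2640 via (B,hash)
  {ACD}: card=3000; try (A,hash)→2240, (C,hash)→3880, (A,merge)→5540, (C,nl_idx)→8680, (C,merge)→8830, (A,nl)→25120 …(+1); best=2240 via (A,hash)
  {ABD}: card=9600; try (B,hash)→2600, (A,hash)→3280, (B,merge)→8120, (A,merge)→17060, (B,nl)→48880, (A,nl)→78080; best=2600 via (B,hash)
  {ABCD}: card=48000; try (B,hash)→6360, (A,hash)→9760, (C,hash)→14600, (B,merge)→41880, (A,merge)→92660, (C,nl_idx)→127400 …(+4); best=6360 via (B,hash)

cost=6360; order=D,C,A,B; methods=nl_idx,hash,hash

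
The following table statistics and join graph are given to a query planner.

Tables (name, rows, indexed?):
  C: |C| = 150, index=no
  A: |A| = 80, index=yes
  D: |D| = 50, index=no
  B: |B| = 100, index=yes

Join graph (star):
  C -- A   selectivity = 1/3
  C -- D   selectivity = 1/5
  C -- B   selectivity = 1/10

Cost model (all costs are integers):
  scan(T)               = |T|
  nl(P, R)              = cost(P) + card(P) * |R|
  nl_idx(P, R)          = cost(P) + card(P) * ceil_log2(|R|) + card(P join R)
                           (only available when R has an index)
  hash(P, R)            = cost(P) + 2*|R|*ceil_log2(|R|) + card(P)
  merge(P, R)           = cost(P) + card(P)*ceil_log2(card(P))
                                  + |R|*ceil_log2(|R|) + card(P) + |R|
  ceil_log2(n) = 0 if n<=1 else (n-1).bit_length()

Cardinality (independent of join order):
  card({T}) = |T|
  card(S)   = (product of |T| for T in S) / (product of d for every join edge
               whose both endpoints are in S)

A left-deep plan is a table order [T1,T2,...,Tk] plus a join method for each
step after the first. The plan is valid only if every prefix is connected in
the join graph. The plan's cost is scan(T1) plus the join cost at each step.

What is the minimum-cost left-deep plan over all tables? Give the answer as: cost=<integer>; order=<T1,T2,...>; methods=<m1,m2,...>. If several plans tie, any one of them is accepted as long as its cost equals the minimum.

cost=19920; order=C,B,D,A; methods=hash,hash,hash

Selinger DP (subsets sized 1..n):
  {C}: scan cost=150, card=150
  {A}: scan cost=80, card=80
  {D}: scan cost=50, card=50
  {B}: scan cost=100, card=100
  {AC}: card=4000; try (A,hash)→1420, (C,merge)→2070, (A,merge)→2140, (C,hash)→2560, (A,nl_idx)→5200, (C,nl)→12080 …(+1); best=1420 via (A,hash)
  {CD}: card=1500; try (D,hash)→900, (C,merge)→1750, (D,merge)→1850, (C,hash)→2500, (C,nl)→7550, (D,nl)→7650; best=900 via (D,hash)
  {BC}: card=1500; try (B,hash)→1700, (C,merge)→2250, (B,merge)→2300, (C,hash)→2600, (B,nl_idx)→2700, (C,nl)→15100 …(+1); best=1700 via (B,hash)
  {ACD}: card=40000; try (A,hash)→3520, (D,hash)→6020, (A,merge)→19540, (A,nl_idx)→51400, (D,merge)→53770, (A,nl)→120900 …(+1); best=3520 via (A,hash)
  {ABC}: card=40000; try (A,hash)→4320, (B,hash)→6820, (A,merge)→20340, (A,nl_idx)→52200, (B,merge)→54220, (B,nl_idx)→69420 …(+2); best=4320 via (A,hash)
  {BCD}: card=15000; try (D,hash)→3800, (B,hash)→3800, (B,merge)→19700, (D,merge)→20050, (B,nl_idx)→26400, (D,nl)→76700 …(+1); best=3800 via (D,hash)
  {ABCD}: card=400000; try (A,hash)→19920, (D,hash)→44920, (B,hash)→44920, (A,merge)→229440, (A,nl_idx)→508800, (B,nl_idx)→683520 …(+5); best=19920 via (A,hash)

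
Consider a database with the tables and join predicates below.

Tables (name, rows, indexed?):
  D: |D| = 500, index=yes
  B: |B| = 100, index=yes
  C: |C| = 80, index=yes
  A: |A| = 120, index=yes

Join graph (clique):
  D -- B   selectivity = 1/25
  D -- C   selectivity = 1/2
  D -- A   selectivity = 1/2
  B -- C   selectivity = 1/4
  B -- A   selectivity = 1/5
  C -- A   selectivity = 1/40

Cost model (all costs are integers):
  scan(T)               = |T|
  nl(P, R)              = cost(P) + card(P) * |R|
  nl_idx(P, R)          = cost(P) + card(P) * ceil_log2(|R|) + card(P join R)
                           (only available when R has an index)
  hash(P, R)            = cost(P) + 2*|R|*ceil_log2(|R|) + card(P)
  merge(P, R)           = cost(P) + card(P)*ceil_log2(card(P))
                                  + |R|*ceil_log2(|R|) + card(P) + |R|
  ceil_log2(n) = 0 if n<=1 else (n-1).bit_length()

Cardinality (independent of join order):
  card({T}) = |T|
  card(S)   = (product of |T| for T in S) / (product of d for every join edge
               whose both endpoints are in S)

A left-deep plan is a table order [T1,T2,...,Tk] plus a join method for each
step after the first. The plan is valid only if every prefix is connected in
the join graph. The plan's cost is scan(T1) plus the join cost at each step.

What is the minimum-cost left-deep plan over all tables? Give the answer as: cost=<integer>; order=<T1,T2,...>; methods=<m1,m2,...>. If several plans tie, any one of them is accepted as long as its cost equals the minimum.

cost=12720; order=C,A,B,D; methods=nl_idx,hash,hash

Selinger DP (subsets sized 1..n):
  {D}: scan cost=500, card=500
  {B}: scan cost=100, card=100
  {C}: scan cost=80, card=80
  {A}: scan cost=120, card=120
  {BD}: card=2000; try (B,hash)→2400, (D,nl_idx)→3000, (D,merge)→5900, (B,nl_idx)→6000, (B,merge)→6300, (D,hash)→9200 …(+2); best=2400 via (B,hash)
  {CD}: card=20000; try (C,hash)→2120, (D,merge)→5720, (C,merge)→6140, (D,hash)→9160, (D,nl_idx)→20800, (C,nl_idx)→24000 …(+2); best=2120 via (C,hash)
  {AD}: card=30000; try (A,hash)→2680, (D,merge)→6080, (A,merge)→6460, (D,hash)→9240, (D,nl_idx)→31200, (A,nl_idx)→34000 …(+2); best=2680 via (A,hash)
  {BC}: card=2000; try (C,hash)→1320, (B,merge)→1520, (C,merge)→1540, (B,hash)→1560, (B,nl_idx)→2640, (C,nl_idx)→2800 …(+2); best=1320 via (C,hash)
  {AB}: card=2400; try (B,hash)→1640, (A,merge)→1860, (B,merge)→1880, (A,hash)→1880, (A,nl_idx)→3200, (B,nl_idx)→3360 …(+2); best=1640 via (B,hash)
  {AC}: card=240; try (A,nl_idx)→880, (C,nl_idx)→1200, (C,hash)→1360, (A,merge)→1680, (C,merge)→1720, (A,hash)→1840 …(+2); best=880 via (A,nl_idx)
  {BCD}: card=20000; try (C,hash)→5520, (D,hash)→12320, (B,hash)→23520, (C,merge)→27040, (D,merge)→30320, (C,nl_idx)→36400 …(+6); best=5520 via (C,hash)
  {ABD}: card=24000; try (A,hash)→6080, (D,hash)→13040, (A,merge)→27360, (B,hash)→34080, (D,merge)→37840, (A,nl_idx)→40400 …(+6); best=6080 via (A,hash)
  {ACD}: card=30000; try (D,merge)→8040, (D,hash)→10120, (A,hash)→23800, (D,nl_idx)→33040, (C,hash)→33800, (D,nl)→120880 …(+6); best=8040 via (D,merge)
  {ABC}: card=1200; try (B,hash)→2520, (B,nl_idx)→3760, (B,merge)→3840, (A,hash)→5000, (C,hash)→5160, (A,nl_idx)→16520 …(+6); best=2520 via (B,hash)
  {ABCD}: card=6000; try (D,hash)→12720, (D,nl_idx)→19320, (D,merge)→21920, (A,hash)→27200, (C,hash)→31200, (B,hash)→39440 …(+10); best=12720 via (D,hash)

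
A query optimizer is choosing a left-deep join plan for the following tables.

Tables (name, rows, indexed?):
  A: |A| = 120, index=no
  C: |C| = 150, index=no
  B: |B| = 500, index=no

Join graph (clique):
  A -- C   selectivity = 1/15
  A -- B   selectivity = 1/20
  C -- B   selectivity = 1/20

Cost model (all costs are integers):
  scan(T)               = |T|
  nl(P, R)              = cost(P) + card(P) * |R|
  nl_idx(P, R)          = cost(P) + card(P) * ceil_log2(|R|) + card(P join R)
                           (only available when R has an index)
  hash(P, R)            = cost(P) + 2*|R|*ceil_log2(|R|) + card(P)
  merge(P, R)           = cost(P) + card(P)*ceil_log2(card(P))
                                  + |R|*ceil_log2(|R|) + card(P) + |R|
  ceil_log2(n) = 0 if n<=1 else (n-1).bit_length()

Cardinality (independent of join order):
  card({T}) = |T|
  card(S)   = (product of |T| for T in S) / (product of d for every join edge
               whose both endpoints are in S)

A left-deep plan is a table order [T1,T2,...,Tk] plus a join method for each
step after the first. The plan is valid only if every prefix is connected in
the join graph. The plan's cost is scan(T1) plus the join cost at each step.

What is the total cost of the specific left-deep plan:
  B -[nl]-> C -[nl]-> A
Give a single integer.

step 1: scan B: cost=500, card=500
step 2: join C via nl
    card(P join C) = 500*150/(20) = 3750
    cost = 500 + 500*150 = 75500
step 3: join A via nl
    card(P join A) = 3750*120/(15*20) = 1500
    cost = 75500 + 3750*120 = 525500

525500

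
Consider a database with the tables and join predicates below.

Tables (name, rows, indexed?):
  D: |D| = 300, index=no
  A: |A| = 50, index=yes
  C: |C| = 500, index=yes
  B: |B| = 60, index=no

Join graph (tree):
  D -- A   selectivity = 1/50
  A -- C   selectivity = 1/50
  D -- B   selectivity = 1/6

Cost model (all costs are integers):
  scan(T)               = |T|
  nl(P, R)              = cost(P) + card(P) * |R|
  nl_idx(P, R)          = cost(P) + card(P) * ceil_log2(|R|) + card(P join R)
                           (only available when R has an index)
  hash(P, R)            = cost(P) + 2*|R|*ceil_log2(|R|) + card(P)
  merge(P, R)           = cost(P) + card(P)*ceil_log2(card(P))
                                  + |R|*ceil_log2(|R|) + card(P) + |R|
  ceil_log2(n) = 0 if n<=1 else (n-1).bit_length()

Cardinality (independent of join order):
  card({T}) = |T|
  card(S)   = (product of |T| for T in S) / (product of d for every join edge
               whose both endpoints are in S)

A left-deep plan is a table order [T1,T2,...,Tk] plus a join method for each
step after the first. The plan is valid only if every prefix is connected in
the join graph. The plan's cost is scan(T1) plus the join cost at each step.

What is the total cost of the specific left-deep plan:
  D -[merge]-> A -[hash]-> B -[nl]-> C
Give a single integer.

step 1: scan D: cost=300, card=300
step 2: join A via merge
    card(P join A) = 300*50/(50) = 300
    cost = 300 + 300*9 + 50*6 + 300 + 50 = 3650
step 3: join B via hash
    card(P join B) = 300*60/(6) = 3000
    cost = 3650 + 2*60*6 + 300 = 4670
step 4: join C via nl
    card(P join C) = 3000*500/(50) = 30000
    cost = 4670 + 3000*500 = 1504670

1504670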